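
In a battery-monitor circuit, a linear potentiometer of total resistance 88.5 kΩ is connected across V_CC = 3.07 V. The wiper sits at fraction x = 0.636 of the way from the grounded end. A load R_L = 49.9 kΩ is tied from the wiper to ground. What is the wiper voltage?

The pot divides into 32.21 kΩ above the wiper and 56.29 kΩ below.
Lower segment in parallel with the load: 56.29 ‖ 49.9 = 26.45 kΩ.
V_out = 3.07 × 26.45/(32.21 + 26.45) = 1.384 V.

V_out ≈ 1.38 V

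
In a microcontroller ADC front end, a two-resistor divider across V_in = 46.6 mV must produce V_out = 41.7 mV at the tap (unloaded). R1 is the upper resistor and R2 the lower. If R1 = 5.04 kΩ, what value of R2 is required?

R2 ≈ 42.9 kΩ

Required fraction k = V_out/V_in = 0.8948.
So R2 = R1 · V_out/(V_in − V_out) = 5.04 × 41.7/(46.6 − 41.7) = 5.04 × 8.510 = 42.89 kΩ.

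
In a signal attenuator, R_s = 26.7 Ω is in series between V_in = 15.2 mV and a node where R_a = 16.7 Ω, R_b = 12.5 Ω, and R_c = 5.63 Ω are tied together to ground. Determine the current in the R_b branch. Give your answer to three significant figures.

Combine the parallel branches: R_p = (1/16.7 + 1/12.5 + 1/5.63)⁻¹ = 3.150 Ω.
Node voltage V_A = V_in · R_p/(R_s + R_p) = 15.2 × 0.1055 = 1.604 mV.
I(R_b) = V_A / R_b = 1.604/12.5 = 0.1283 mA.
(Check via current divider: I_total = 0.5092 mA; share G_k/ΣG = 0.2520 → same result.)

I ≈ 0.128 mA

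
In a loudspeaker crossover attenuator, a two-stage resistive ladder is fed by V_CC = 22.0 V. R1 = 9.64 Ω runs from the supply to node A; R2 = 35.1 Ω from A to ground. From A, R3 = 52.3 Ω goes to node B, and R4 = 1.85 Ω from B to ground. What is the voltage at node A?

Node A sees R2 in parallel with the series input of stage 2, R3 + R4 = 54.15 Ω.
Effective lower resistance at A: R2 ‖ 54.15 = 21.30 Ω.
So V_A = 22.0 × 0.6884 = 15.14 V.

V_A ≈ 15.1 V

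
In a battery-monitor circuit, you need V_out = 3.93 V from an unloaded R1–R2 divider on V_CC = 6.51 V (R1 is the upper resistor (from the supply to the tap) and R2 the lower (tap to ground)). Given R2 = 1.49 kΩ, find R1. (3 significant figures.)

R1 ≈ 0.978 kΩ

The divider ratio is R2/(R1+R2) = 3.93/6.51 = 0.6037.
Rearranging, R1 = R2·(1−k)/k = 1.49 × 0.6565 = 0.9782 kΩ.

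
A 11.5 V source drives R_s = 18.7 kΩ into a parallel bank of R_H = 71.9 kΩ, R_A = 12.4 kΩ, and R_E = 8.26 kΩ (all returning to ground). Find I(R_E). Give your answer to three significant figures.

I ≈ 0.277 mA

Equivalent of the parallel group: R_p = 4.638 kΩ.
V_A = 11.5 × 4.638/23.34 = 2.285 V.
Branch current I = V_A/R_E = 2.285/8.26 = 0.2767 mA.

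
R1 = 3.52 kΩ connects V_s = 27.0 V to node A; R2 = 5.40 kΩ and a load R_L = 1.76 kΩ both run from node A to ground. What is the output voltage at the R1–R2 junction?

R2 ‖ R_L = (5.40 × 1.76)/(5.40 + 1.76) = 1.327 kΩ.
Then V_out = V_s · R2'/(R1 + R2') = 27.0 × 1.327/4.847 = 7.394 V.
(Unloaded it would be 16.3 V; the load pulls it down.)

V_out ≈ 7.39 V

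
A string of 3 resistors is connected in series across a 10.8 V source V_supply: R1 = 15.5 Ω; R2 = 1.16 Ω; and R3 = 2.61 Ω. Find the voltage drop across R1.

ΣR = 15.5 + 1.16 + 2.61 = 19.27 Ω.
V = V_supply · R/ΣR = 10.8 × 0.8044 = 8.687 V.

V ≈ 8.69 V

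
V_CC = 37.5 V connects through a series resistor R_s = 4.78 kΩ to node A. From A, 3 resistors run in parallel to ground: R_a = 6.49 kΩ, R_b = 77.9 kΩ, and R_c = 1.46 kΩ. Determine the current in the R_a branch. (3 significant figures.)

I ≈ 1.14 mA

Equivalent of the parallel group: R_p = 1.174 kΩ.
V_A = 37.5 × 1.174/5.954 = 7.394 V.
Branch current I = V_A/R_a = 7.394/6.49 = 1.139 mA.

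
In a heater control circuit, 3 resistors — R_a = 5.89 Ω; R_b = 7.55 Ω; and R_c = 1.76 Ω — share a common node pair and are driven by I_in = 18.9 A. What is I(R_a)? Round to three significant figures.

I ≈ 3.69 A

Conductances: ΣG = 1/5.89 + 1/7.55 + 1/1.76 = 0.8704 (1/Ω).
Current divider: I(R_a) = I_in · G_k/ΣG = 18.9 × (0.1698/0.8704) = 18.9 × 0.1951 = 3.687 A.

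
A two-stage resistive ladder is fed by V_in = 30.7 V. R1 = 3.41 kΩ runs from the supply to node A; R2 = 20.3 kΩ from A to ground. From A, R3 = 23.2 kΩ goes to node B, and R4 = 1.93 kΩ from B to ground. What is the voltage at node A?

V_A ≈ 23.5 V

Node A sees R2 in parallel with the series input of stage 2, R3 + R4 = 25.13 kΩ.
Effective lower resistance at A: R2 ‖ 25.13 = 11.23 kΩ.
So V_A = 30.7 × 0.7671 = 23.55 V.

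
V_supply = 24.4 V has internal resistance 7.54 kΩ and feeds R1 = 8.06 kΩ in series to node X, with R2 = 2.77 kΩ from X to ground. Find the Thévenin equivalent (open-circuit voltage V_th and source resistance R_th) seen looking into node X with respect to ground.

R1' = 7.54 + 8.06 = 15.60 kΩ (source resistance + R1).
Open-circuit (no load on X): V_th = V_supply · R2/(R1' + R2) = 24.4 × 2.77/(15.60 + 2.77) = 3.679 V.
Looking into X with the source shorted: R_th = R1'·R2/(R1'+R2) = 15.60 × 2.77/18.37 = 2.352 kΩ.

V_th ≈ 3.68 V, R_th ≈ 2.35 kΩ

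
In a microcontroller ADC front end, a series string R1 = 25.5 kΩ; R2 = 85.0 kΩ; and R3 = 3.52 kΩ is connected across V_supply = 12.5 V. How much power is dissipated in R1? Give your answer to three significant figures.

Series current I = V_supply/ΣR = 12.5/114.0 = 0.1096 mA.
V(R1) = I·R = 2.796 V; P = V·I = 2.796 × 0.1096 = 0.3065 mW.

P ≈ 0.306 mW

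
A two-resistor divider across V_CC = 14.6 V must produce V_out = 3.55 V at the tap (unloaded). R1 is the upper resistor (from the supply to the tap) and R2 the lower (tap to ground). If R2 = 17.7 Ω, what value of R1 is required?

V_out/V_CC = R2/(R1+R2) = 0.2432.
Rearranging, R1 = R2·(1−k)/k = 17.7 × 3.113 = 55.09 Ω.

R1 ≈ 55.1 Ω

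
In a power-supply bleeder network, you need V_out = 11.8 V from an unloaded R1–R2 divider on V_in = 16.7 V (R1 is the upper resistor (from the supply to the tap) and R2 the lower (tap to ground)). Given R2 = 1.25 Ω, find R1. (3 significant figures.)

R1 ≈ 0.519 Ω

V_out/V_in = R2/(R1+R2) = 0.7066.
Rearranging, R1 = R2·(1−k)/k = 1.25 × 0.4153 = 0.5191 Ω.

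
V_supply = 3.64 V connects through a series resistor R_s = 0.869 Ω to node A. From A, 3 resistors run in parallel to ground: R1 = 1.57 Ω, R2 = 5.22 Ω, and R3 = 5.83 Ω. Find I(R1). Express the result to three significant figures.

I ≈ 1.24 A

Parallel bank: R_p = 1/(1/1.57 + 1/5.22 + 1/5.83) = 1.000 Ω.
V_A by voltage divider: V_A = 3.64 × 1.000/(0.869 + 1.000) = 1.948 V.
I(R1) = V_A / R1 = 1.948/1.57 = 1.240 A.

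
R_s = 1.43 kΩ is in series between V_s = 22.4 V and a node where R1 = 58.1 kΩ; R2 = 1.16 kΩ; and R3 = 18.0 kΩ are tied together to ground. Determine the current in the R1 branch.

Equivalent of the parallel group: R_p = 1.070 kΩ.
V_A = 22.4 × 1.070/2.500 = 9.586 V.
I(R1) = V_A / R1 = 9.586/58.1 = 0.1650 mA.

I ≈ 0.165 mA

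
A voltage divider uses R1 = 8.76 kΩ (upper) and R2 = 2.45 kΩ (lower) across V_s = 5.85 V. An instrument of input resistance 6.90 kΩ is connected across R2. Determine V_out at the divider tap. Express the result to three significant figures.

The load sits in parallel with R2, giving an effective lower resistance R2' = R2·R_L/(R2+R_L) = 1.808 kΩ.
Voltage divider with the loaded lower leg: V_out = 5.85 × 1.808/(8.76 + 1.808) = 5.85 × 0.1711 = 1.001 V.

V_out ≈ 1.00 V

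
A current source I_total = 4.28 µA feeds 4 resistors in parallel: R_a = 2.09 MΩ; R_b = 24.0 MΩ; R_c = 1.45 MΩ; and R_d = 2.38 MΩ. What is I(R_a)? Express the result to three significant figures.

Total conductance ΣG = 1/2.09 + 1/24.0 + 1/1.45 + 1/2.38 = 1.630 (units of 1/MΩ).
By the current-divider rule, I = I_total · G_k/ΣG = 4.28 × 0.2935 = 1.256 µA.

I ≈ 1.26 µA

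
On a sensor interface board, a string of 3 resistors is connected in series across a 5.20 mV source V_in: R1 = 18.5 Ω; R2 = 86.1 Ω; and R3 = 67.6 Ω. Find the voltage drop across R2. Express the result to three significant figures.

V ≈ 2.60 mV

Total series resistance ΣR = 18.5 + 86.1 + 67.6 = 172.2 Ω.
V = V_in · R/ΣR = 5.20 × 0.5000 = 2.600 mV.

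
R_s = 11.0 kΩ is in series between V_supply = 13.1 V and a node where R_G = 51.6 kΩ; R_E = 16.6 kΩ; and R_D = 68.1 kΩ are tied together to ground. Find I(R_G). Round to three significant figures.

I ≈ 0.125 mA

Equivalent of the parallel group: R_p = 10.60 kΩ.
V_A by voltage divider: V_A = 13.1 × 10.60/(11.0 + 10.60) = 6.430 V.
I(R_G) = V_A / R_G = 6.430/51.6 = 0.1246 mA.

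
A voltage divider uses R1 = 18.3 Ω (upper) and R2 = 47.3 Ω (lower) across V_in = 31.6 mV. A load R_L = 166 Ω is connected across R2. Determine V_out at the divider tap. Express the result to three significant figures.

The load sits in parallel with R2, giving an effective lower resistance R2' = R2·R_L/(R2+R_L) = 36.81 Ω.
Then V_out = V_in · R2'/(R1 + R2') = 31.6 × 36.81/55.11 = 21.11 mV.
(Unloaded it would be 22.8 mV; the load pulls it down.)

V_out ≈ 21.1 mV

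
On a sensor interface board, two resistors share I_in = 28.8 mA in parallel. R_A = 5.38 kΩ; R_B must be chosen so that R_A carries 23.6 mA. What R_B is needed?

Two-branch current divider: I_A = I_in · R_B/(R_A + R_B).
With f = 0.8194, R_B = R_A · f/(1−f) = 5.38 × 4.538 = 24.42 kΩ.

R_B ≈ 24.4 kΩ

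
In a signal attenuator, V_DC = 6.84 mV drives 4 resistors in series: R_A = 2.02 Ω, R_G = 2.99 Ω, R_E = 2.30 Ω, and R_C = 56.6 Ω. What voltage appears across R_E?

V ≈ 0.246 mV

Total series resistance ΣR = 2.02 + 2.99 + 2.30 + 56.6 = 63.91 Ω.
Voltage divider: V = V_DC · (2.300 / 63.91) = 6.84 × 0.03599 = 0.2462 mV.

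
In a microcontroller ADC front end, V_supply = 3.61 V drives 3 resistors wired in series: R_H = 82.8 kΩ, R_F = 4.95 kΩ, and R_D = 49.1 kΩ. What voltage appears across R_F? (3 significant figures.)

Series total: ΣR = 82.8 + 4.95 + 49.1 = 136.8 kΩ.
V = V_supply · R/ΣR = 3.61 × 0.03617 = 0.1306 V.

V ≈ 0.131 V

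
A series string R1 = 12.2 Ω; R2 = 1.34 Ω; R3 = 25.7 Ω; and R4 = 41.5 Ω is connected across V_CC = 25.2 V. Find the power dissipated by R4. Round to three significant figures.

Series current I = V_CC/ΣR = 25.2/80.74 = 0.3121 A.
P(R4) = I²·R4 = (0.3121)² × 41.5 = 4.043 W.

P ≈ 4.04 W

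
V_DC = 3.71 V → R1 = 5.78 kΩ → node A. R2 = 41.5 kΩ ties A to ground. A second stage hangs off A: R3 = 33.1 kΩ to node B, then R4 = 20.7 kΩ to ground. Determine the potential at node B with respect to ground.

V_B ≈ 1.14 V

Node A sees R2 in parallel with the series input of stage 2, R3 + R4 = 53.80 kΩ.
Effective lower resistance at A: R2 ‖ 53.80 = 23.43 kΩ.
First divider: V_A = V_DC · 23.43/(5.78 + 23.43) = 2.976 V.
Then the unloaded second divider: V_B = V_A × R4/(R3+R4) = 2.976 × 0.3848 = 1.145 V.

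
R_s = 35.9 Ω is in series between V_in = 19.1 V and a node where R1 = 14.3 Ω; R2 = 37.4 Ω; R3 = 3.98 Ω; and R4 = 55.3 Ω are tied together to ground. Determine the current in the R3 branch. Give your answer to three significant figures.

I ≈ 0.339 A

Equivalent of the parallel group: R_p = 2.732 Ω.
Node voltage V_A = V_in · R_p/(R_s + R_p) = 19.1 × 0.07072 = 1.351 V.
Branch current I = V_A/R3 = 1.351/3.98 = 0.3394 A.
(Check via current divider: I_total = 0.4944 A; share G_k/ΣG = 0.6865 → same result.)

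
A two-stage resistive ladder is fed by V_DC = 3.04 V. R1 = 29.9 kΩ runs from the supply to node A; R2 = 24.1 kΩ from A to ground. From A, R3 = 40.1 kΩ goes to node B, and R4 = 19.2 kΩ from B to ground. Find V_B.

Node A sees R2 in parallel with the series input of stage 2, R3 + R4 = 59.30 kΩ.
R2 ‖ (R3+R4) = 17.14 kΩ.
So V_A = 3.04 × 0.3643 = 1.108 V.
V_B = V_A × 0.3238 = 0.3586 V.

V_B ≈ 0.359 V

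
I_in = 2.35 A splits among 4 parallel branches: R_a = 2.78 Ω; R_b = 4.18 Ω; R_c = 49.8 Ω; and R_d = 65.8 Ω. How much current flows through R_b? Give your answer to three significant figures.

ΣG = 1/2.78 + 1/4.18 + 1/49.8 + 1/65.8 = 0.6342.
R_b takes the fraction G_k/ΣG = 0.2392/0.6342 = 0.3772, so I = 2.35 × 0.3772 = 0.8864 A.

I ≈ 0.886 A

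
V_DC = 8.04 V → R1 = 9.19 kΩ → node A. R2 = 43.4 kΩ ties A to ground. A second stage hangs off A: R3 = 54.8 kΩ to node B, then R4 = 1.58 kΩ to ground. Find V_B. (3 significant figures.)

Node A sees R2 in parallel with the series input of stage 2, R3 + R4 = 56.38 kΩ.
R2 ‖ (R3+R4) = 24.52 kΩ.
First divider: V_A = V_DC · 24.52/(9.19 + 24.52) = 5.848 V.
Then the unloaded second divider: V_B = V_A × R4/(R3+R4) = 5.848 × 0.02802 = 0.1639 V.

V_B ≈ 0.164 V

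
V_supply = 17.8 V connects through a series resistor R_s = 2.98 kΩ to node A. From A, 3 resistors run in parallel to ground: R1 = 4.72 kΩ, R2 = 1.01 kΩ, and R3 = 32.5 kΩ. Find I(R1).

Combine the parallel branches: R_p = (1/4.72 + 1/1.01 + 1/32.5)⁻¹ = 0.8112 kΩ.
V_A = 17.8 × 0.8112/3.791 = 3.809 V.
Branch current I = V_A/R1 = 3.809/4.72 = 0.8069 mA.
(Equivalently: I_total = 4.695 mA, then current-divider fraction G_k/ΣG = 0.1719.)

I ≈ 0.807 mA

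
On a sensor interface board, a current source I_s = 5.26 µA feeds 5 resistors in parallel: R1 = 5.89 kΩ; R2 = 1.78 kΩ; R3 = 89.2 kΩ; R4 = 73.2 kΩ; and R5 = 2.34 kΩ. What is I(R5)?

I ≈ 1.90 µA

Total conductance ΣG = 1/5.89 + 1/1.78 + 1/89.2 + 1/73.2 + 1/2.34 = 1.184 (units of 1/kΩ).
By the current-divider rule, I = I_s · G_k/ΣG = 5.26 × 0.3610 = 1.899 µA.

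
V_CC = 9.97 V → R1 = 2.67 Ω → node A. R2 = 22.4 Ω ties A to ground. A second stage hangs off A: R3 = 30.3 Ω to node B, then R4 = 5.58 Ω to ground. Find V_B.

The second stage (R3 + R4 = 35.88 Ω) loads node A in parallel with R2.
R2 ‖ (R3+R4) = 13.79 Ω.
So V_A = 9.97 × 0.8378 = 8.353 V.
V_B = V_A × 0.1555 = 1.299 V.

V_B ≈ 1.30 V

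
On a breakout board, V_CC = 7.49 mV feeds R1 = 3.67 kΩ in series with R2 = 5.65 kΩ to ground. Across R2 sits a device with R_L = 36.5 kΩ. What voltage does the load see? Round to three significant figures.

V_out ≈ 4.28 mV

R2 ‖ R_L = (5.65 × 36.5)/(5.65 + 36.5) = 4.893 kΩ.
Now apply the divider: V_out = 7.49 × 0.5714 = 4.280 mV.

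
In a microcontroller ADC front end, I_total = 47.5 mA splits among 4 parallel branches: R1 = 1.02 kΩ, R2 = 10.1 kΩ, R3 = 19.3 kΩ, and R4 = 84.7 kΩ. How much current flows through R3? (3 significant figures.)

I ≈ 2.15 mA

Conductances: ΣG = 1/1.02 + 1/10.1 + 1/19.3 + 1/84.7 = 1.143 (1/kΩ).
By the current-divider rule, I = I_total · G_k/ΣG = 47.5 × 0.04533 = 2.153 mA.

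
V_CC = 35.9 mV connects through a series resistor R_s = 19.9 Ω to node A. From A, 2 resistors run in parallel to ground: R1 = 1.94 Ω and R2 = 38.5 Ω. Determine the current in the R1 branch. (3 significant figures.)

Parallel bank: R_p = 1/(1/1.94 + 1/38.5) = 1.847 Ω.
V_A = 35.9 × 1.847/21.75 = 3.049 mV.
I(R1) = V_A / R1 = 3.049/1.94 = 1.572 mA.

I ≈ 1.57 mA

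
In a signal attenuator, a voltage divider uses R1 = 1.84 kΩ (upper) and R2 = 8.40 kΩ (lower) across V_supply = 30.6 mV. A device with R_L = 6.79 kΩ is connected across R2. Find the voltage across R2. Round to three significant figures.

V_out ≈ 20.5 mV

First combine the lower leg with the load: R2 ‖ R_L = 3.755 kΩ.
Then V_out = V_supply · R2'/(R1 + R2') = 30.6 × 3.755/5.595 = 20.54 mV.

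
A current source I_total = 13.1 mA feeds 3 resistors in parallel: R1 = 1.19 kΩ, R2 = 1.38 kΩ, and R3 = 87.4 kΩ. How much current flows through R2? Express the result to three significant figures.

I ≈ 6.02 mA

Total conductance ΣG = 1/1.19 + 1/1.38 + 1/87.4 = 1.576 (units of 1/kΩ).
Current divider: I(R2) = I_total · G_k/ΣG = 13.1 × (0.7246/1.576) = 13.1 × 0.4597 = 6.022 mA.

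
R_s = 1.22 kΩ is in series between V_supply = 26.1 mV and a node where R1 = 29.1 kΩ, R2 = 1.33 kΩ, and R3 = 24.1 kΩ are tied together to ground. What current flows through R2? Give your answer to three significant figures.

Combine the parallel branches: R_p = (1/29.1 + 1/1.33 + 1/24.1)⁻¹ = 1.208 kΩ.
V_A = 26.1 × 1.208/2.428 = 12.99 mV.
I(R2) = V_A / R2 = 12.99/1.33 = 9.764 µA.
(Check via current divider: I_total = 10.75 µA; share G_k/ΣG = 0.9084 → same result.)

I ≈ 9.76 µA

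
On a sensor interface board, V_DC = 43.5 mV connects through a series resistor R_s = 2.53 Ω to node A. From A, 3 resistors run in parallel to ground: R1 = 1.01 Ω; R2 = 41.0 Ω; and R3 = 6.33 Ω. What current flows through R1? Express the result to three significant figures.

Combine the parallel branches: R_p = (1/1.01 + 1/41.0 + 1/6.33)⁻¹ = 0.8529 Ω.
V_A = 43.5 × 0.8529/3.383 = 10.97 mV.
Branch current I = V_A/R1 = 10.97/1.01 = 10.86 mA.
(Check via current divider: I_total = 12.86 mA; share G_k/ΣG = 0.8445 → same result.)

I ≈ 10.9 mA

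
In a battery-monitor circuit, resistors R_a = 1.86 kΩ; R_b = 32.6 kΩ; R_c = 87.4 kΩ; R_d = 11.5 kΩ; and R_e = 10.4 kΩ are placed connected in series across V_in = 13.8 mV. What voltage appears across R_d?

V ≈ 1.10 mV

Series total: ΣR = 1.86 + 32.6 + 87.4 + 11.5 + 10.4 = 143.8 kΩ.
V = V_in · R/ΣR = 13.8 × 0.07999 = 1.104 mV.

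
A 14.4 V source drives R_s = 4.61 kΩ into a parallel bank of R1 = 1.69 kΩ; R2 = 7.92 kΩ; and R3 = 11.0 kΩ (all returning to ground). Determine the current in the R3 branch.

Parallel bank: R_p = 1/(1/1.69 + 1/7.92 + 1/11.0) = 1.236 kΩ.
Node voltage V_A = V_in · R_p/(R_s + R_p) = 14.4 × 0.2115 = 3.045 V.
Branch current I = V_A/R3 = 3.045/11.0 = 0.2768 mA.

I ≈ 0.277 mA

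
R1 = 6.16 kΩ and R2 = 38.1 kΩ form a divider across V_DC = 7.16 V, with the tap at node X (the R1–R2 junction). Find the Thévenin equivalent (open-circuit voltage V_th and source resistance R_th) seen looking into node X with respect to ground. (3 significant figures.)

V_th ≈ 6.16 V, R_th ≈ 5.30 kΩ

With X open, the divider is unloaded: V_th = 7.16 × 38.1/44.26 = 6.163 V.
Zeroing V_DC shorts the top of R1 to ground, so R_th = R1 ‖ R2 = 5.303 kΩ.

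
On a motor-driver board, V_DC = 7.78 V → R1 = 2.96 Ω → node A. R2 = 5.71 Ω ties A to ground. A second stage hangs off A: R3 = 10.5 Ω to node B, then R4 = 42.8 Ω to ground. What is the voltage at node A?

Looking into the second stage from A: R3 + R4 = 53.30 Ω appears in parallel with R2.
R2 ‖ (R3+R4) = 5.157 Ω.
First divider: V_A = V_DC · 5.157/(2.96 + 5.157) = 4.943 V.

V_A ≈ 4.94 V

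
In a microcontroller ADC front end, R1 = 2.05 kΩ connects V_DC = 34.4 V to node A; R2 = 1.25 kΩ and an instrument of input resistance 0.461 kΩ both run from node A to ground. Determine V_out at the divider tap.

V_out ≈ 4.85 V

First combine the lower leg with the load: R2 ‖ R_L = 0.3368 kΩ.
Then V_out = V_DC · R2'/(R1 + R2') = 34.4 × 0.3368/2.387 = 4.854 V.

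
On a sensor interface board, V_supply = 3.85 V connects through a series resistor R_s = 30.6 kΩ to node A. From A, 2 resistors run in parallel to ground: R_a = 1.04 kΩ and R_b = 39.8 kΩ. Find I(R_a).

Parallel bank: R_p = 1/(1/1.04 + 1/39.8) = 1.014 kΩ.
V_A by voltage divider: V_A = 3.85 × 1.014/(30.6 + 1.014) = 0.1234 V.
I(R_a) = V_A / R_a = 0.1234/1.04 = 0.1187 mA.

I ≈ 0.119 mA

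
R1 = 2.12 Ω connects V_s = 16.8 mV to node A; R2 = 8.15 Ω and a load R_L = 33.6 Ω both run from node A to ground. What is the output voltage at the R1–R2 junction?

V_out ≈ 12.7 mV

The load sits in parallel with R2, giving an effective lower resistance R2' = R2·R_L/(R2+R_L) = 6.559 Ω.
Now apply the divider: V_out = 16.8 × 0.7557 = 12.70 mV.
(Unloaded it would be 13.3 mV; the load pulls it down.)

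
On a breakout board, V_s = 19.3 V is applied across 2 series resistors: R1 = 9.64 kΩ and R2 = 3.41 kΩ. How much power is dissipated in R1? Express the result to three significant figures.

P ≈ 21.1 mW

Series current I = V_s/ΣR = 19.3/13.05 = 1.479 mA.
V(R1) = I·R = 14.26 V; P = V·I = 14.26 × 1.479 = 21.08 mW.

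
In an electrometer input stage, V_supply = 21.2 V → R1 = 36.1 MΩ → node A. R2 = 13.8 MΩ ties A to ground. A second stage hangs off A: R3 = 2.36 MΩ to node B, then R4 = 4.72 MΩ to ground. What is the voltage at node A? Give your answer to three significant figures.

Looking into the second stage from A: R3 + R4 = 7.080 MΩ appears in parallel with R2.
Effective lower resistance at A: R2 ‖ 7.080 = 4.679 MΩ.
So V_A = 21.2 × 0.1147 = 2.433 V.

V_A ≈ 2.43 V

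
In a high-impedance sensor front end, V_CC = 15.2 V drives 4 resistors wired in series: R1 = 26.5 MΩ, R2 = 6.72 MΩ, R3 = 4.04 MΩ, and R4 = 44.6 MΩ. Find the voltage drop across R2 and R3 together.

V ≈ 2.00 V

Total series resistance ΣR = 26.5 + 6.72 + 4.04 + 44.6 = 81.86 MΩ.
R_{R2..R3} = 6.72 + 4.04 = 10.76 MΩ.
Voltage divider: V = V_CC · (10.76 / 81.86) = 15.2 × 0.1314 = 1.998 V.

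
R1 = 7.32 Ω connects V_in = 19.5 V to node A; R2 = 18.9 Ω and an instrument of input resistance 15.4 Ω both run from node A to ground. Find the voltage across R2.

The load sits in parallel with R2, giving an effective lower resistance R2' = R2·R_L/(R2+R_L) = 8.486 Ω.
Then V_out = V_in · R2'/(R1 + R2') = 19.5 × 8.486/15.81 = 10.47 V.
(Unloaded it would be 14.1 V; the load pulls it down.)

V_out ≈ 10.5 V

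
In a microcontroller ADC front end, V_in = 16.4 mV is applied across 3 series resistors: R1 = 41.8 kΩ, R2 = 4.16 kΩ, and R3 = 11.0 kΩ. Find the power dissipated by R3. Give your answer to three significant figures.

P ≈ 0.912 nW

Series current I = V_in/ΣR = 16.4/56.96 = 0.2879 µA.
P(R3) = I²·R3 = (0.2879)² × 11.0 = 0.9119 nW.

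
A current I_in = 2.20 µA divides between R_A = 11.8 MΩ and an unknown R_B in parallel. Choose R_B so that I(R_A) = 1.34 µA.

R_B ≈ 18.4 MΩ

In a two-way split, I_A/I_in = R_B/(R_A + R_B).
1.34/2.20 = R_B/(R_A + R_B) → R_B = R_A · (0.6091)/(1 − 0.6091) = 11.8 × 1.558 = 18.39 MΩ.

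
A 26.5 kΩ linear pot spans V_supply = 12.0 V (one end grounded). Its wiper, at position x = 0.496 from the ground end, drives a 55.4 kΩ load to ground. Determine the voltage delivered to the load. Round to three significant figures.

The pot divides into 13.36 kΩ above the wiper and 13.14 kΩ below.
(x·R_p) ‖ R_L = 10.62 kΩ.
Loaded-divider output: V_out = 12.0 × 0.4430 = 5.316 V.
(Unloaded: V_out = x·V_supply = 5.95 V.)

V_out ≈ 5.32 V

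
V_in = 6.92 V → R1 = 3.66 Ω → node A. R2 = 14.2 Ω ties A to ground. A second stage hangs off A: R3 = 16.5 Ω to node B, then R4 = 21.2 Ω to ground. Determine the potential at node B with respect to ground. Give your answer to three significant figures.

V_B ≈ 2.87 V

The second stage (R3 + R4 = 37.70 Ω) loads node A in parallel with R2.
R2 ‖ (R3+R4) = 10.31 Ω.
V_A = 6.92 × 10.31/(3.66 + 10.31) = 5.108 V.
Then the unloaded second divider: V_B = V_A × R4/(R3+R4) = 5.108 × 0.5623 = 2.872 V.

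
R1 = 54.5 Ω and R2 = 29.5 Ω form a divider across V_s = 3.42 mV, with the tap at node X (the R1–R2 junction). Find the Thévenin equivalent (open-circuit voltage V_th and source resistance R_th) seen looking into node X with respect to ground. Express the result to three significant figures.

V_th ≈ 1.20 mV, R_th ≈ 19.1 Ω

V_th is the unloaded tap voltage: V_s · R2/(R1+R2) = 3.42 × 0.3512 = 1.201 mV.
Looking into X with the source shorted: R_th = R1·R2/(R1+R2) = 54.50 × 29.5/84.00 = 19.14 Ω.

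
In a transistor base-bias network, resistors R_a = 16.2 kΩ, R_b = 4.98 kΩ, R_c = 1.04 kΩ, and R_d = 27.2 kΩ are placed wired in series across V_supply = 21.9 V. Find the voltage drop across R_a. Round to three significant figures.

ΣR = 16.2 + 4.98 + 1.04 + 27.2 = 49.42 kΩ.
By the voltage-divider rule, V = 21.9 × 16.20/49.42 = 7.179 V.

V ≈ 7.18 V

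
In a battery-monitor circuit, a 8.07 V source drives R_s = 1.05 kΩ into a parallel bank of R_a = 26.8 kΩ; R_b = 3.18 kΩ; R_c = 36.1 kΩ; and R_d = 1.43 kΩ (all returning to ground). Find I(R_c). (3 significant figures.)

Equivalent of the parallel group: R_p = 0.9270 kΩ.
V_A = 8.07 × 0.9270/1.977 = 3.784 V.
I(R_c) = V_A / R_c = 3.784/36.1 = 0.1048 mA.
(Equivalently: I_total = 4.082 mA, then current-divider fraction G_k/ΣG = 0.02568.)

I ≈ 0.105 mA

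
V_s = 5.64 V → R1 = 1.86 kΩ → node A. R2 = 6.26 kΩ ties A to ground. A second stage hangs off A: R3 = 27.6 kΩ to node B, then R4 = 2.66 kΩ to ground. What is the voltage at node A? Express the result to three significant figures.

The second stage (R3 + R4 = 30.26 kΩ) loads node A in parallel with R2.
R2 ‖ (R3+R4) = 5.187 kΩ.
V_A = 5.64 × 5.187/(1.86 + 5.187) = 4.151 V.

V_A ≈ 4.15 V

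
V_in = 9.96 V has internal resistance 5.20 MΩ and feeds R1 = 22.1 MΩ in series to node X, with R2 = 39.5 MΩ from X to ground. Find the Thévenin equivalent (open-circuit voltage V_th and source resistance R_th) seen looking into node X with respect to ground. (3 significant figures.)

V_th ≈ 5.89 V, R_th ≈ 16.1 MΩ

R1' = 5.20 + 22.1 = 27.30 MΩ (source resistance + R1).
V_th is the unloaded tap voltage: V_in · R2/(R1'+R2) = 9.96 × 0.5913 = 5.890 V.
Looking into X with the source shorted: R_th = R1'·R2/(R1'+R2) = 27.30 × 39.5/66.80 = 16.14 MΩ.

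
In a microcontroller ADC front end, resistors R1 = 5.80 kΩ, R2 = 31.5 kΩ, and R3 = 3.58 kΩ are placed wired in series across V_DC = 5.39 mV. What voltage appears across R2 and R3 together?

V ≈ 4.63 mV

ΣR = 5.80 + 31.5 + 3.58 = 40.88 kΩ.
R_{R2..R3} = 31.5 + 3.58 = 35.08 kΩ.
V = V_DC · R/ΣR = 5.39 × 0.8581 = 4.625 mV.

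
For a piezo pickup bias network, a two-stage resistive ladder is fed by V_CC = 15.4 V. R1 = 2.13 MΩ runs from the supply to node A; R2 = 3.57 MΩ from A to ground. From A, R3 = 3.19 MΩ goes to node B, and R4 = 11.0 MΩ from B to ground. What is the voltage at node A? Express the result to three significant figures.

Looking into the second stage from A: R3 + R4 = 14.19 MΩ appears in parallel with R2.
Effective lower resistance at A: R2 ‖ 14.19 = 2.852 MΩ.
So V_A = 15.4 × 0.5725 = 8.816 V.

V_A ≈ 8.82 V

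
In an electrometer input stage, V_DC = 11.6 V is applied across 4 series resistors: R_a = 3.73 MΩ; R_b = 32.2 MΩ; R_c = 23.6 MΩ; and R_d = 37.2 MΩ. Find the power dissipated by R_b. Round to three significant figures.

The common current is I = 11.6/96.73 = 0.1199 µA.
V(R_b) = I·R = 3.861 V; P = V·I = 3.861 × 0.1199 = 0.4631 µW.

P ≈ 0.463 µW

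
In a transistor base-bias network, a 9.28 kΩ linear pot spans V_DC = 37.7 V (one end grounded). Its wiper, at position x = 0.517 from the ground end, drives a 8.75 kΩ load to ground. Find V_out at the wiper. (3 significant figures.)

Split the track: R_lower = x·R_p = 4.798 kΩ, R_upper = (1−x)·R_p = 4.482 kΩ.
(x·R_p) ‖ R_L = 3.099 kΩ.
V_out = 37.7 × 3.099/(4.482 + 3.099) = 15.41 V.

V_out ≈ 15.4 V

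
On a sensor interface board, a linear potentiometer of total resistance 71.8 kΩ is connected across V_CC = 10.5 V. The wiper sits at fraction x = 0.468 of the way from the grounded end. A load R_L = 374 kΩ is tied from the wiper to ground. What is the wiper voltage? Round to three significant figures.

V_out ≈ 4.69 V

The pot divides into 38.20 kΩ above the wiper and 33.60 kΩ below.
Lower segment in parallel with the load: 33.60 ‖ 374 = 30.83 kΩ.
Then V_out = V_CC · 30.83/(38.20 + 30.83) = 4.690 V.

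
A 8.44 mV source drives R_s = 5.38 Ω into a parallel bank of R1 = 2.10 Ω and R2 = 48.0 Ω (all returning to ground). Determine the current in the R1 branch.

I ≈ 1.09 mA

Parallel bank: R_p = 1/(1/2.10 + 1/48.0) = 2.012 Ω.
Node voltage V_A = V_s · R_p/(R_s + R_p) = 8.44 × 0.2722 = 2.297 mV.
Branch current I = V_A/R1 = 2.297/2.10 = 1.094 mA.
(Check via current divider: I_total = 1.142 mA; share G_k/ΣG = 0.9581 → same result.)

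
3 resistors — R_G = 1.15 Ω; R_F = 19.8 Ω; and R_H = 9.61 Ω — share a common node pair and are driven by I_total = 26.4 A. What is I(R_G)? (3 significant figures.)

Conductances: ΣG = 1/1.15 + 1/19.8 + 1/9.61 = 1.024 (1/Ω).
Current divider: I(R_G) = I_total · G_k/ΣG = 26.4 × (0.8696/1.024) = 26.4 × 0.8491 = 22.42 A.

I ≈ 22.4 A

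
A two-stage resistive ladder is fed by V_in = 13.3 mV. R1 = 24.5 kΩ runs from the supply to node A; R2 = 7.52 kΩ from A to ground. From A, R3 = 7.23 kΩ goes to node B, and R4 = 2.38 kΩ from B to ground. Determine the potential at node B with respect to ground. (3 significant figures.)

V_B ≈ 0.484 mV

The second stage (R3 + R4 = 9.610 kΩ) loads node A in parallel with R2.
R2 ‖ (R3+R4) = 4.219 kΩ.
So V_A = 13.3 × 0.1469 = 1.954 mV.
Then the unloaded second divider: V_B = V_A × R4/(R3+R4) = 1.954 × 0.2477 = 0.4839 mV.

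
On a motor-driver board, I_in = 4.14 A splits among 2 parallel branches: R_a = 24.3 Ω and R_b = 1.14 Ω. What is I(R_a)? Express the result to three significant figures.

I ≈ 0.186 A

With just two branches, the current splits inversely with resistance.
I(R_a) = 4.14 × 1.14/(24.3 + 1.14) = 4.14 × 0.04481 = 0.1855 A.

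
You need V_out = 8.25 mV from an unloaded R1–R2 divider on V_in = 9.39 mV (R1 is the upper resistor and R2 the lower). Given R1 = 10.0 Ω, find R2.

The divider ratio is R2/(R1+R2) = 8.25/9.39 = 0.8786.
Rearranging, R2 = R1·k/(1−k) = 10.0 × 7.237 = 72.37 Ω.

R2 ≈ 72.4 Ω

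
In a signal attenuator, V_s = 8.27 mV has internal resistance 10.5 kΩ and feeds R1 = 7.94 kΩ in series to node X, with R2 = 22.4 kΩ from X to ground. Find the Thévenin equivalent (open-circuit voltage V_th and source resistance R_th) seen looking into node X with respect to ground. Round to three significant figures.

R1' = 10.5 + 7.94 = 18.44 kΩ (source resistance + R1).
Open-circuit (no load on X): V_th = V_s · R2/(R1' + R2) = 8.27 × 22.4/(18.44 + 22.4) = 4.536 mV.
Looking into X with the source shorted: R_th = R1'·R2/(R1'+R2) = 18.44 × 22.4/40.84 = 10.11 kΩ.

V_th ≈ 4.54 mV, R_th ≈ 10.1 kΩ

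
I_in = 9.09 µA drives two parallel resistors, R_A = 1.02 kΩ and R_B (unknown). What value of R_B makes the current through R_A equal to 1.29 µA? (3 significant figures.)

R_B ≈ 0.169 kΩ

In a two-way split, I_A/I_in = R_B/(R_A + R_B).
1.29/9.09 = R_B/(R_A + R_B) → R_B = R_A · (0.1419)/(1 − 0.1419) = 1.02 × 0.1654 = 0.1687 kΩ.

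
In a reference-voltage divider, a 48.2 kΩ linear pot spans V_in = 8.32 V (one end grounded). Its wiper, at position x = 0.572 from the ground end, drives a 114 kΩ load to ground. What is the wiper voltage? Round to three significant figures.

V_out ≈ 4.31 V

Split the track: R_lower = x·R_p = 27.57 kΩ, R_upper = (1−x)·R_p = 20.63 kΩ.
(x·R_p) ‖ R_L = 22.20 kΩ.
Then V_out = V_in · 22.20/(20.63 + 22.20) = 4.313 V.
(Unloaded: V_out = x·V_in = 4.76 V.)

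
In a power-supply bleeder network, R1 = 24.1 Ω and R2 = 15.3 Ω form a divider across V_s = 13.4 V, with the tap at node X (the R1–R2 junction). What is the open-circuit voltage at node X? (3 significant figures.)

V_th ≈ 5.20 V

With X open, the divider is unloaded: V_th = 13.4 × 15.3/39.40 = 5.204 V.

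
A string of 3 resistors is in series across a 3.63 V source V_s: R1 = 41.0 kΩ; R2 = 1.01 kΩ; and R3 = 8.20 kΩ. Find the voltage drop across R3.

Series total: ΣR = 41.0 + 1.01 + 8.20 = 50.21 kΩ.
By the voltage-divider rule, V = 3.63 × 8.200/50.21 = 0.5928 V.

V ≈ 0.593 V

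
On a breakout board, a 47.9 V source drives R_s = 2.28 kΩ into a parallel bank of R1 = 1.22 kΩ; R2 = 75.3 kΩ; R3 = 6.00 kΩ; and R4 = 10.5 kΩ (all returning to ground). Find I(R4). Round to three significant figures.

I ≈ 1.30 mA

Combine the parallel branches: R_p = (1/1.22 + 1/75.3 + 1/6.00 + 1/10.5)⁻¹ = 0.9134 kΩ.
V_A = 47.9 × 0.9134/3.193 = 13.70 V.
I(R4) = V_A / R4 = 13.70/10.5 = 1.305 mA.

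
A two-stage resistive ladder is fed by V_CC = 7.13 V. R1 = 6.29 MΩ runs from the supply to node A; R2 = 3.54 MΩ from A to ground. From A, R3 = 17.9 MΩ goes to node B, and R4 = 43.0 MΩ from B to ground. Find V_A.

Looking into the second stage from A: R3 + R4 = 60.90 MΩ appears in parallel with R2.
Effective lower resistance at A: R2 ‖ 60.90 = 3.346 MΩ.
First divider: V_A = V_CC · 3.346/(6.29 + 3.346) = 2.476 V.

V_A ≈ 2.48 V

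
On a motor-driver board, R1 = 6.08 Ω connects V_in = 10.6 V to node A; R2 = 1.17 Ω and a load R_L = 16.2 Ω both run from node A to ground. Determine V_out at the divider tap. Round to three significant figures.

V_out ≈ 1.61 V

The load sits in parallel with R2, giving an effective lower resistance R2' = R2·R_L/(R2+R_L) = 1.091 Ω.
Then V_out = V_in · R2'/(R1 + R2') = 10.6 × 1.091/7.171 = 1.613 V.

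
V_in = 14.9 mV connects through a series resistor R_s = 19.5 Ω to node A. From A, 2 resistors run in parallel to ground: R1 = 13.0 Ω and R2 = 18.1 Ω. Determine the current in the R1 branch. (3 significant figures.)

I ≈ 0.320 mA

Parallel bank: R_p = 1/(1/13.0 + 1/18.1) = 7.566 Ω.
V_A by voltage divider: V_A = 14.9 × 7.566/(19.5 + 7.566) = 4.165 mV.
I(R1) = V_A / R1 = 4.165/13.0 = 0.3204 mA.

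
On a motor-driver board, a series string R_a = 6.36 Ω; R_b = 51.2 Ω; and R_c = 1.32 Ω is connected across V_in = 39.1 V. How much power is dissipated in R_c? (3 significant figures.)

P ≈ 0.582 W

The common current is I = 39.1/58.88 = 0.6641 A.
P(R_c) = I²·R_c = (0.6641)² × 1.32 = 0.5821 W.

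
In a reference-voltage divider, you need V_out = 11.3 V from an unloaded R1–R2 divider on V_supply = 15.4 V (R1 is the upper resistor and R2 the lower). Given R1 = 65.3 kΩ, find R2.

R2 ≈ 180 kΩ

Required fraction k = V_out/V_supply = 0.7338.
Rearranging, R2 = R1·k/(1−k) = 65.3 × 2.756 = 180.0 kΩ.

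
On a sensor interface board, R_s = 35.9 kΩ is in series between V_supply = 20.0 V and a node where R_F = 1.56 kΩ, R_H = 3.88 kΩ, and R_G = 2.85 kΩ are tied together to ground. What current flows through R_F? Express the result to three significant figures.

Combine the parallel branches: R_p = (1/1.56 + 1/3.88 + 1/2.85)⁻¹ = 0.8002 kΩ.
V_A = 20.0 × 0.8002/36.70 = 0.4361 V.
Branch current I = V_A/R_F = 0.4361/1.56 = 0.2795 mA.
(Equivalently: I_total = 0.5450 mA, then current-divider fraction G_k/ΣG = 0.5130.)

I ≈ 0.280 mA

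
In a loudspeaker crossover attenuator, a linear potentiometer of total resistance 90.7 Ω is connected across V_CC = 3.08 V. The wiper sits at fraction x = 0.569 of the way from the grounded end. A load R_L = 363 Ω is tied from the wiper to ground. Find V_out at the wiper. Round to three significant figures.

Lower segment x·R_p = 51.61 Ω; upper segment (1−x)·R_p = 39.09 Ω.
R_L loads the lower segment: effective lower R = 45.18 Ω.
Then V_out = V_CC · 45.18/(39.09 + 45.18) = 1.651 V.

V_out ≈ 1.65 V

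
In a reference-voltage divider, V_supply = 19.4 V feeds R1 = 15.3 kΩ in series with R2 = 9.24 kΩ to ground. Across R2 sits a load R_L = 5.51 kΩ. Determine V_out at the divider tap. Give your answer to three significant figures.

The load sits in parallel with R2, giving an effective lower resistance R2' = R2·R_L/(R2+R_L) = 3.452 kΩ.
Now apply the divider: V_out = 19.4 × 0.1841 = 3.571 V.

V_out ≈ 3.57 V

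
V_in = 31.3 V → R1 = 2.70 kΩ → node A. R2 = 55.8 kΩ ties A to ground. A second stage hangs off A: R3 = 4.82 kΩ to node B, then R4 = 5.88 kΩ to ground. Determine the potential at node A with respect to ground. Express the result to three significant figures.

Looking into the second stage from A: R3 + R4 = 10.70 kΩ appears in parallel with R2.
Effective lower resistance at A: R2 ‖ 10.70 = 8.978 kΩ.
V_A = 31.3 × 8.978/(2.70 + 8.978) = 24.06 V.

V_A ≈ 24.1 V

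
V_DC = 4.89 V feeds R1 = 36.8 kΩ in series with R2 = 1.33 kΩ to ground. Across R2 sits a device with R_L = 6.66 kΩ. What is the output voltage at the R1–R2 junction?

R2 ‖ R_L = (1.33 × 6.66)/(1.33 + 6.66) = 1.109 kΩ.
Then V_out = V_DC · R2'/(R1 + R2') = 4.89 × 1.109/37.91 = 0.1430 V.
(Unloaded it would be 0.171 V; the load pulls it down.)

V_out ≈ 0.143 V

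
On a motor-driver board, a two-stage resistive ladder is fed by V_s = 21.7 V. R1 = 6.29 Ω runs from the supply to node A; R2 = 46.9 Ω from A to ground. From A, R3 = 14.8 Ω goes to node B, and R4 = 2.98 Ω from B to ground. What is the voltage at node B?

The second stage (R3 + R4 = 17.78 Ω) loads node A in parallel with R2.
Effective lower resistance at A: R2 ‖ 17.78 = 12.89 Ω.
First divider: V_A = V_s · 12.89/(6.29 + 12.89) = 14.58 V.
Stage 2 is unloaded, so V_B = V_A · R4/(R3+R4) = 14.58 × 2.98/17.78 = 2.444 V.

V_B ≈ 2.44 V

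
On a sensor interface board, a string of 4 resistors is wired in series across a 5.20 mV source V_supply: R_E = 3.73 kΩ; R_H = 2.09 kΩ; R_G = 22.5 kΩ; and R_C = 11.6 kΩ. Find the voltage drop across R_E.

V ≈ 0.486 mV

Total series resistance ΣR = 3.73 + 2.09 + 22.5 + 11.6 = 39.92 kΩ.
V = V_supply · R/ΣR = 5.20 × 0.09344 = 0.4859 mV.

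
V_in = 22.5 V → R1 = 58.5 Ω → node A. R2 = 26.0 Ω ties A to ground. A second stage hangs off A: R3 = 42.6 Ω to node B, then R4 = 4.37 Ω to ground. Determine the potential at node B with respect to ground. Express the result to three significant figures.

The second stage (R3 + R4 = 46.97 Ω) loads node A in parallel with R2.
R2 ‖ (R3+R4) = 16.74 Ω.
First divider: V_A = V_in · 16.74/(58.5 + 16.74) = 5.005 V.
V_B = V_A × 0.09304 = 0.4657 V.

V_B ≈ 0.466 V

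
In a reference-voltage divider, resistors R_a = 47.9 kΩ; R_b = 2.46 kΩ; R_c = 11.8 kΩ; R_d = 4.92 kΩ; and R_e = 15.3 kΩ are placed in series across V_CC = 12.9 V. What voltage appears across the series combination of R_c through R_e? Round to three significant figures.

Total series resistance ΣR = 47.9 + 2.46 + 11.8 + 4.92 + 15.3 = 82.38 kΩ.
R_{R_c..R_e} = 11.8 + 4.92 + 15.3 = 32.02 kΩ.
Voltage divider: V = V_CC · (32.02 / 82.38) = 12.9 × 0.3887 = 5.014 V.

V ≈ 5.01 V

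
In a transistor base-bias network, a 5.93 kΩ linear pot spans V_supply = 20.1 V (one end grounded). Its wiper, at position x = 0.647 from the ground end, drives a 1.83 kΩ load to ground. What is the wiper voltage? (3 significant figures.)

Lower segment x·R_p = 3.837 kΩ; upper segment (1−x)·R_p = 2.093 kΩ.
R_L loads the lower segment: effective lower R = 1.239 kΩ.
Loaded-divider output: V_out = 20.1 × 0.3718 = 7.474 V.
(Unloaded: V_out = x·V_supply = 13.0 V.)

V_out ≈ 7.47 V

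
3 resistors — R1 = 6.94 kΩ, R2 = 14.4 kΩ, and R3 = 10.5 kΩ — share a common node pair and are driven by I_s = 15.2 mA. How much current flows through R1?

ΣG = 1/6.94 + 1/14.4 + 1/10.5 = 0.3088.
Current divider: I(R1) = I_s · G_k/ΣG = 15.2 × (0.1441/0.3088) = 15.2 × 0.4667 = 7.093 mA.

I ≈ 7.09 mA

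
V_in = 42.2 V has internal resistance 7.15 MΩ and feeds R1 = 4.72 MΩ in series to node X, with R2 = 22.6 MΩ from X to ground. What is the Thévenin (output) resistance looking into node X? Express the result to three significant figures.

R_th ≈ 7.78 MΩ

R1' = 7.15 + 4.72 = 11.87 MΩ (source resistance + R1).
Zeroing V_in shorts the top of R1' to ground, so R_th = R1' ‖ R2 = 7.782 MΩ.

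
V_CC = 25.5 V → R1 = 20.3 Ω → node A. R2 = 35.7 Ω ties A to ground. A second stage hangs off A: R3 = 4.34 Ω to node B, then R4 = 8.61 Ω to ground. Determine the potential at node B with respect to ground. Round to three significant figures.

V_B ≈ 5.41 V

Looking into the second stage from A: R3 + R4 = 12.95 Ω appears in parallel with R2.
Effective lower resistance at A: R2 ‖ 12.95 = 9.503 Ω.
First divider: V_A = V_CC · 9.503/(20.3 + 9.503) = 8.131 V.
V_B = V_A × 0.6649 = 5.406 V.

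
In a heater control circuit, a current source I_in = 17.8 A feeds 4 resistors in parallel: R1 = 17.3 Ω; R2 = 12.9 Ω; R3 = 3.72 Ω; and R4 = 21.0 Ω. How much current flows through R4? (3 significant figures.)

Conductances: ΣG = 1/17.3 + 1/12.9 + 1/3.72 + 1/21.0 = 0.4518 (1/Ω).
By the current-divider rule, I = I_in · G_k/ΣG = 17.8 × 0.1054 = 1.876 A.

I ≈ 1.88 A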